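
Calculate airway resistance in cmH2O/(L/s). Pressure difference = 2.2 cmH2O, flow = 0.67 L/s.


R = dP / flow
R = 2.2 / 0.67
R = 3.284 cmH2O/(L/s)


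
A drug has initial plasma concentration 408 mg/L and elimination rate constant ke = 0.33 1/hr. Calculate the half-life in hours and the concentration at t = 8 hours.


t_half = ln(2) / ke = 0.693147 / 0.33 = 2.1 hr
C(t) = C0 * exp(-ke*t) = 408 * exp(-0.33*8)
C(8) = 29.12 mg/L


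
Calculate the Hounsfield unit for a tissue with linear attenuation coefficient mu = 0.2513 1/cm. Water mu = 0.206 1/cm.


HU = ((mu_tissue - mu_water) / mu_water) * 1000
HU = ((0.2513 - 0.206) / 0.206) * 1000
HU = 219.9


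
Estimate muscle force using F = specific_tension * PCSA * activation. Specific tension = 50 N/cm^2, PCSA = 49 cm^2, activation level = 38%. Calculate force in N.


F = sigma * PCSA * activation
F = 50 * 49 * 0.38
F = 931 N


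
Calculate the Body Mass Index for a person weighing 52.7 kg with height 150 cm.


BMI = weight / height^2
height = 150 cm = 1.5 m
BMI = 52.7 / 1.5^2
BMI = 23.42 kg/m^2


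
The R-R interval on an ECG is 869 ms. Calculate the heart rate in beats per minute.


HR = 60 / RR_interval(s)
RR = 869 ms = 0.869 s
HR = 60 / 0.869 = 69.04 bpm


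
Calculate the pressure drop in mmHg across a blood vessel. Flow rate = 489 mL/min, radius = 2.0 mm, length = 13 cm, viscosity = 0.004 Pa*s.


dP = 8*mu*L*Q / (pi*r^4)
Q = 489 mL/min = 8.15e-06 m^3/s
dP = 674.499 Pa = 674.499 / 133.322 mmHg = 5.059 mmHg


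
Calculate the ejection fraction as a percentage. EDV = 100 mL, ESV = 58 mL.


SV = EDV - ESV = 100 - 58 = 42 mL
EF = SV/EDV * 100 = 42/100 * 100
EF = 42%


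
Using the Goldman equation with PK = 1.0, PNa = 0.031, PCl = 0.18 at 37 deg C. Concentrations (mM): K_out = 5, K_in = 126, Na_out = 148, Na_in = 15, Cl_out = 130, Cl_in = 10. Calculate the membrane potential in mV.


Vm = (RT/F)*ln((PK*Ko + PNa*Nao + PCl*Cli)/(PK*Ki + PNa*Nai + PCl*Clo))
Numer = 11.388, Denom = 149.865
Vm = -68.88 mV


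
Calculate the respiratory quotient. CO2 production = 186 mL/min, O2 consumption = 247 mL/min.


RQ = VCO2 / VO2
RQ = 186 / 247
RQ = 0.753


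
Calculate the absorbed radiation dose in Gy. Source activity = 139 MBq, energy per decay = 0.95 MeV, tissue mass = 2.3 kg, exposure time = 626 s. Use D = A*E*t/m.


A = 139 MBq = 1.3900e+08 Bq
E = 0.95 MeV = 1.5219e-13 J
D = A*E*t/m = 1.3900e+08*1.5219e-13*626/2.3
D = 0.005758 Gy


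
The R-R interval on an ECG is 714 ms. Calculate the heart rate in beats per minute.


HR = 60 / RR_interval(s)
RR = 714 ms = 0.714 s
HR = 60 / 0.714 = 84.03 bpm


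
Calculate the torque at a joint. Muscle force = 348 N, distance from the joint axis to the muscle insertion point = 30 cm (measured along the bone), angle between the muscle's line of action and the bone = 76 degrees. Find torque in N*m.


Torque = F * d * sin(theta)   (moment arm = d*sin(theta))
d = 30 cm = 0.3 m
Torque = 348 * 0.3 * sin(76)
Torque = 101.3 N*m


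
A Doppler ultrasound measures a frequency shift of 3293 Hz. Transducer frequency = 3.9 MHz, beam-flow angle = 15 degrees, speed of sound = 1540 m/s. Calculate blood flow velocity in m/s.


v = fd * c / (2 * f0 * cos(theta))
v = 3293 * 1540 / (2 * 3.9000e+06 * cos(15))
v = 0.6731 m/s


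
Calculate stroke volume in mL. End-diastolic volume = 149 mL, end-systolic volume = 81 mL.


SV = EDV - ESV
SV = 149 - 81
SV = 68 mL


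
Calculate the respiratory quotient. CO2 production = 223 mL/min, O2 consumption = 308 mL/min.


RQ = VCO2 / VO2
RQ = 223 / 308
RQ = 0.724


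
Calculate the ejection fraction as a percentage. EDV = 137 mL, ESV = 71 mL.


SV = EDV - ESV = 137 - 71 = 66 mL
EF = SV/EDV * 100 = 66/137 * 100
EF = 48.18%


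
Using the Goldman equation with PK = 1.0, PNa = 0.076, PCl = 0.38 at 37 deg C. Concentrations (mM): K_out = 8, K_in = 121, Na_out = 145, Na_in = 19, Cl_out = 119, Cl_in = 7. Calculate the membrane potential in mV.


Vm = (RT/F)*ln((PK*Ko + PNa*Nao + PCl*Cli)/(PK*Ki + PNa*Nai + PCl*Clo))
Numer = 21.68, Denom = 167.664
Vm = -54.67 mV


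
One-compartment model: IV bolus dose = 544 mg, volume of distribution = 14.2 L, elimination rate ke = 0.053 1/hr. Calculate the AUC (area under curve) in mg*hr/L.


C0 = Dose/Vd = 544/14.2 = 38.3099 mg/L
AUC = C0/ke = 38.3099/0.053
AUC = 722.8 mg*hr/L


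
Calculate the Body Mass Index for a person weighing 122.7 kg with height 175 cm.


BMI = weight / height^2
height = 175 cm = 1.75 m
BMI = 122.7 / 1.75^2
BMI = 40.07 kg/m^2


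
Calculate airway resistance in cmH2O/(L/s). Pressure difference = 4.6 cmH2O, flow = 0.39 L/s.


R = dP / flow
R = 4.6 / 0.39
R = 11.79 cmH2O/(L/s)


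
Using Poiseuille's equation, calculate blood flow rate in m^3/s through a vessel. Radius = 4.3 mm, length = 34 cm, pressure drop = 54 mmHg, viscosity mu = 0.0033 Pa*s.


Q = pi*r^4*dP / (8*mu*L)
r = 0.0043 m, L = 0.34 m
dP = 54 mmHg = 7199.388 Pa
Q = 8.6146e-04 m^3/s


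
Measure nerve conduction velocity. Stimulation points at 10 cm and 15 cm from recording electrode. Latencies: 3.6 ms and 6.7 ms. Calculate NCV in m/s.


Distance = (15 - 10) / 100 = 0.05 m
dt = (6.7 - 3.6) / 1000 = 0.0031 s
NCV = dist / dt = 16.13 m/s


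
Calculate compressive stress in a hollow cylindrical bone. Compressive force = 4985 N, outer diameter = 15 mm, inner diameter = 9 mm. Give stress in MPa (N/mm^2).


A = pi*(r_o^2 - r_i^2)
r_o = 7.5 mm, r_i = 4.5 mm
A = 113.097 mm^2
sigma = F/A = 4985 / 113.097
sigma = 44.08 MPa


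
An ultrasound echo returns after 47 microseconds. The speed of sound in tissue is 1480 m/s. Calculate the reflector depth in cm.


depth = c * t / 2
t = 47 us = 4.7000e-05 s
depth = 1480 * 4.7000e-05 / 2
depth = 0.03478 m = 3.478 cm


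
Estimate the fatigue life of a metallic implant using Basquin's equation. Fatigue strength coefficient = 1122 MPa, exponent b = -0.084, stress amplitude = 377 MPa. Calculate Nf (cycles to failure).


sigma_a = sigma_f' * (2Nf)^b
2Nf = (sigma_a/sigma_f')^(1/b)
2Nf = (377/1122)^(1/-0.084)
2Nf = 435219.57
Nf = 2.176e+05


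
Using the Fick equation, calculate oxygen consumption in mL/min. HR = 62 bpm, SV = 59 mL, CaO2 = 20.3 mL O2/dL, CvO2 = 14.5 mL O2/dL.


CO = HR*SV = 62*59/1000 = 3.658 L/min
a-v O2 diff = 20.3 - 14.5 = 5.8 mL/dL
VO2 = CO * (CaO2-CvO2) * 10 dL/L
VO2 = 3.658 * 5.8 * 10
VO2 = 212.2 mL/min


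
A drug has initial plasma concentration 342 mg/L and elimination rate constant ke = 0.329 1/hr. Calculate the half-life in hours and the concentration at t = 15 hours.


t_half = ln(2) / ke = 0.693147 / 0.329 = 2.107 hr
C(t) = C0 * exp(-ke*t) = 342 * exp(-0.329*15)
C(15) = 2.459 mg/L


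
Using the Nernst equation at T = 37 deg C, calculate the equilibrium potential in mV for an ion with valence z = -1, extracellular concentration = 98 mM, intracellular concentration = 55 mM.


E = (RT/(zF)) * ln(C_out/C_in)
T = 37 + 273.15 = 310.15 K
E = (8.314 * 310.15 / (-1 * 96485)) * ln(98/55)
E = -15.44 mV


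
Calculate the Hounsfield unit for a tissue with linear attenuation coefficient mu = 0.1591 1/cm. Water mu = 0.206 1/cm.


HU = ((mu_tissue - mu_water) / mu_water) * 1000
HU = ((0.1591 - 0.206) / 0.206) * 1000
HU = -227.7


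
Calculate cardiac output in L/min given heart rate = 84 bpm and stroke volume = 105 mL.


CO = HR * SV
CO = 84 * 105 / 1000
CO = 8.82 L/min


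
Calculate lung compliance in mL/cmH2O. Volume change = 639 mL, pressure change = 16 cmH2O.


C = dV / dP
C = 639 / 16
C = 39.94 mL/cmH2O


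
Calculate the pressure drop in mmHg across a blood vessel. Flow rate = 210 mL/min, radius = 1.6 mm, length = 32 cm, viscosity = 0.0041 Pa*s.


dP = 8*mu*L*Q / (pi*r^4)
Q = 210 mL/min = 3.5e-06 m^3/s
dP = 1784.28 Pa = 1784.28 / 133.322 mmHg = 13.38 mmHg


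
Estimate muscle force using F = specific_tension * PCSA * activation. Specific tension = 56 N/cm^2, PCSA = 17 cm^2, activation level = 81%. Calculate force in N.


F = sigma * PCSA * activation
F = 56 * 17 * 0.81
F = 771.1 N


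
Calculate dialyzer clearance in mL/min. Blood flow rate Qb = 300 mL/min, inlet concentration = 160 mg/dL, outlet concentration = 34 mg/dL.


K = Qb * (Cb_in - Cb_out) / Cb_in
K = 300 * (160 - 34) / 160
K = 236.2 mL/min


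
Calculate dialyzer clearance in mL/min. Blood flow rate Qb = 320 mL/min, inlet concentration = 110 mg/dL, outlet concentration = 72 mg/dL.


K = Qb * (Cb_in - Cb_out) / Cb_in
K = 320 * (110 - 72) / 110
K = 110.5 mL/min


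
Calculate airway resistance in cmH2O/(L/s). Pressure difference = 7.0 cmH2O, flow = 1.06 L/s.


R = dP / flow
R = 7.0 / 1.06
R = 6.604 cmH2O/(L/s)


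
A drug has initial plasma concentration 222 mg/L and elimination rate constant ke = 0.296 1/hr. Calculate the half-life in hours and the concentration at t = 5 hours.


t_half = ln(2) / ke = 0.693147 / 0.296 = 2.342 hr
C(t) = C0 * exp(-ke*t) = 222 * exp(-0.296*5)
C(5) = 50.54 mg/L


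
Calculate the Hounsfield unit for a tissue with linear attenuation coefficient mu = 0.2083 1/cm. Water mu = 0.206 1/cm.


HU = ((mu_tissue - mu_water) / mu_water) * 1000
HU = ((0.2083 - 0.206) / 0.206) * 1000
HU = 11.17


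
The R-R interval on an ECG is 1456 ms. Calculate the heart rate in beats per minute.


HR = 60 / RR_interval(s)
RR = 1456 ms = 1.456 s
HR = 60 / 1.456 = 41.21 bpm


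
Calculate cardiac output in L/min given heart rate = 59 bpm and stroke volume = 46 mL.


CO = HR * SV
CO = 59 * 46 / 1000
CO = 2.714 L/min


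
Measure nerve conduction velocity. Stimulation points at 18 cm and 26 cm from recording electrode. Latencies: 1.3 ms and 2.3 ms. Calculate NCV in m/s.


Distance = (26 - 18) / 100 = 0.08 m
dt = (2.3 - 1.3) / 1000 = 1.0000e-03 s
NCV = dist / dt = 80 m/s


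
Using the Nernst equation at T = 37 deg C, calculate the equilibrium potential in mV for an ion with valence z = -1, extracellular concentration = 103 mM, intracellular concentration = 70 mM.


E = (RT/(zF)) * ln(C_out/C_in)
T = 37 + 273.15 = 310.15 K
E = (8.314 * 310.15 / (-1 * 96485)) * ln(103/70)
E = -10.32 mV


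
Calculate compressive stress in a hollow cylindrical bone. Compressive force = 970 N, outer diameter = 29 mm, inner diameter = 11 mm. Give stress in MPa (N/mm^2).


A = pi*(r_o^2 - r_i^2)
r_o = 14.5 mm, r_i = 5.5 mm
A = 565.487 mm^2
sigma = F/A = 970 / 565.487
sigma = 1.715 MPa


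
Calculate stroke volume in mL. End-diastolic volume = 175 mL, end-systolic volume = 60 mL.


SV = EDV - ESV
SV = 175 - 60
SV = 115 mL


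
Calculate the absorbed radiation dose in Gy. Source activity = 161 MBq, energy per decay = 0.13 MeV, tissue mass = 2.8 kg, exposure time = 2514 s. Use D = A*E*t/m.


A = 161 MBq = 1.6100e+08 Bq
E = 0.13 MeV = 2.0826e-14 J
D = A*E*t/m = 1.6100e+08*2.0826e-14*2514/2.8
D = 0.003011 Gy


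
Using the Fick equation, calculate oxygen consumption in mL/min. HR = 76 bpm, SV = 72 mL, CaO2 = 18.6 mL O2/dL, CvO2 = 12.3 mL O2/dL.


CO = HR*SV = 76*72/1000 = 5.472 L/min
a-v O2 diff = 18.6 - 12.3 = 6.3 mL/dL
VO2 = CO * (CaO2-CvO2) * 10 dL/L
VO2 = 5.472 * 6.3 * 10
VO2 = 344.7 mL/min


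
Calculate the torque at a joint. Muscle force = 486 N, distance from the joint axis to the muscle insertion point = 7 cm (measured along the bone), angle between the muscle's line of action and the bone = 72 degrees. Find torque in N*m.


Torque = F * d * sin(theta)   (moment arm = d*sin(theta))
d = 7 cm = 0.07 m
Torque = 486 * 0.07 * sin(72)
Torque = 32.35 N*m


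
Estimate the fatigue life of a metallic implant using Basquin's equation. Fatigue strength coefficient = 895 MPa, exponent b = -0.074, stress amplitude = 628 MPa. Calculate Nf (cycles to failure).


sigma_a = sigma_f' * (2Nf)^b
2Nf = (sigma_a/sigma_f')^(1/b)
2Nf = (628/895)^(1/-0.074)
2Nf = 120.01486
Nf = 60.01


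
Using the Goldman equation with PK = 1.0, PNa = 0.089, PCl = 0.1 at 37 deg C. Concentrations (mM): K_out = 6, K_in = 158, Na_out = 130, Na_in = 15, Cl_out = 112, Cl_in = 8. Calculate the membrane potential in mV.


Vm = (RT/F)*ln((PK*Ko + PNa*Nao + PCl*Cli)/(PK*Ki + PNa*Nai + PCl*Clo))
Numer = 18.37, Denom = 170.535
Vm = -59.55 mV


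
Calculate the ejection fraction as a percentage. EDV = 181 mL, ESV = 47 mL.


SV = EDV - ESV = 181 - 47 = 134 mL
EF = SV/EDV * 100 = 134/181 * 100
EF = 74.03%


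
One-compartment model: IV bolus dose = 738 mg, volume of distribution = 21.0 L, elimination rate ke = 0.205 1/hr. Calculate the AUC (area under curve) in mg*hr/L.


C0 = Dose/Vd = 738/21.0 = 35.1429 mg/L
AUC = C0/ke = 35.1429/0.205
AUC = 171.4 mg*hr/L


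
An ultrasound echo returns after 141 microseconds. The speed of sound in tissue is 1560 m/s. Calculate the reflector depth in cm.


depth = c * t / 2
t = 141 us = 1.4100e-04 s
depth = 1560 * 1.4100e-04 / 2
depth = 0.10998 m = 10.998 cm


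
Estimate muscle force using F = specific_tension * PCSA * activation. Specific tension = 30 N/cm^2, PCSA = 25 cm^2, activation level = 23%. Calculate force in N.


F = sigma * PCSA * activation
F = 30 * 25 * 0.23
F = 172.5 N


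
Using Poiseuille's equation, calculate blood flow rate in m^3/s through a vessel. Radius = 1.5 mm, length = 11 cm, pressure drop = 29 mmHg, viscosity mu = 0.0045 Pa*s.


Q = pi*r^4*dP / (8*mu*L)
r = 0.0015 m, L = 0.11 m
dP = 29 mmHg = 3866.338 Pa
Q = 1.5528e-05 m^3/s


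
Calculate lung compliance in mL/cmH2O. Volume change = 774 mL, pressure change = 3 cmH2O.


C = dV / dP
C = 774 / 3
C = 258 mL/cmH2O


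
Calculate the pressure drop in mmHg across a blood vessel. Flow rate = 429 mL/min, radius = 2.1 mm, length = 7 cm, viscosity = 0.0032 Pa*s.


dP = 8*mu*L*Q / (pi*r^4)
Q = 429 mL/min = 7.15e-06 m^3/s
dP = 209.709 Pa = 209.709 / 133.322 mmHg = 1.573 mmHg


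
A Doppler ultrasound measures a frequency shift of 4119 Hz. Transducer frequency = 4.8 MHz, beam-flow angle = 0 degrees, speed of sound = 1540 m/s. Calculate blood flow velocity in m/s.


v = fd * c / (2 * f0 * cos(theta))
v = 4119 * 1540 / (2 * 4.8000e+06 * cos(0))
v = 0.6608 m/s


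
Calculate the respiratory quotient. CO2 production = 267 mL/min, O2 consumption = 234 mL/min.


RQ = VCO2 / VO2
RQ = 267 / 234
RQ = 1.141


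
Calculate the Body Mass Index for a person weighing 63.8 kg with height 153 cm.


BMI = weight / height^2
height = 153 cm = 1.53 m
BMI = 63.8 / 1.53^2
BMI = 27.25 kg/m^2


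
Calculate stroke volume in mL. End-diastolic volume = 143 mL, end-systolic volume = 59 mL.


SV = EDV - ESV
SV = 143 - 59
SV = 84 mL


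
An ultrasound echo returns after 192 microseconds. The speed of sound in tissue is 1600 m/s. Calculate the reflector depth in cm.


depth = c * t / 2
t = 192 us = 1.9200e-04 s
depth = 1600 * 1.9200e-04 / 2
depth = 0.1536 m = 15.36 cm


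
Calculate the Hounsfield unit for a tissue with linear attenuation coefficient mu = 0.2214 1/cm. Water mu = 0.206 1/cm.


HU = ((mu_tissue - mu_water) / mu_water) * 1000
HU = ((0.2214 - 0.206) / 0.206) * 1000
HU = 74.76


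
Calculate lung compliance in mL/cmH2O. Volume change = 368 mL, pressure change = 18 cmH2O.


C = dV / dP
C = 368 / 18
C = 20.44 mL/cmH2O


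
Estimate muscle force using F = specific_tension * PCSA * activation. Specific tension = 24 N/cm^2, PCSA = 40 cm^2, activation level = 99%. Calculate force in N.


F = sigma * PCSA * activation
F = 24 * 40 * 0.99
F = 950.4 N


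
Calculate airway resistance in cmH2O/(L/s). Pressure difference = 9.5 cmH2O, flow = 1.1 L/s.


R = dP / flow
R = 9.5 / 1.1
R = 8.636 cmH2O/(L/s)


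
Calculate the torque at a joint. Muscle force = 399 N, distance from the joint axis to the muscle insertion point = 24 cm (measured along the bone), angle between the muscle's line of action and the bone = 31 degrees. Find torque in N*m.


Torque = F * d * sin(theta)   (moment arm = d*sin(theta))
d = 24 cm = 0.24 m
Torque = 399 * 0.24 * sin(31)
Torque = 49.32 N*m


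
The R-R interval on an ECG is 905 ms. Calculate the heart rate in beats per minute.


HR = 60 / RR_interval(s)
RR = 905 ms = 0.905 s
HR = 60 / 0.905 = 66.3 bpm


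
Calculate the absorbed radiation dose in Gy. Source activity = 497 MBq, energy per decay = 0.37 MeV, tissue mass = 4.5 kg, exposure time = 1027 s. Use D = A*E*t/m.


A = 497 MBq = 4.9700e+08 Bq
E = 0.37 MeV = 5.9274e-14 J
D = A*E*t/m = 4.9700e+08*5.9274e-14*1027/4.5
D = 0.006723 Gy


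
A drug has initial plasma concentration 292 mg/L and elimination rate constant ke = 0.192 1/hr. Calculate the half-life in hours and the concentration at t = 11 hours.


t_half = ln(2) / ke = 0.693147 / 0.192 = 3.61 hr
C(t) = C0 * exp(-ke*t) = 292 * exp(-0.192*11)
C(11) = 35.33 mg/L


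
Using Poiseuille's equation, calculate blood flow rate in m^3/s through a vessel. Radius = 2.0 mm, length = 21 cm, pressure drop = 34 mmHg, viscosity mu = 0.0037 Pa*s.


Q = pi*r^4*dP / (8*mu*L)
r = 0.002 m, L = 0.21 m
dP = 34 mmHg = 4532.948 Pa
Q = 3.6656e-05 m^3/s


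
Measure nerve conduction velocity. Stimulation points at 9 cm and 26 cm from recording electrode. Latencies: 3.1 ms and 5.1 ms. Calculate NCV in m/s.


Distance = (26 - 9) / 100 = 0.17 m
dt = (5.1 - 3.1) / 1000 = 0.002 s
NCV = dist / dt = 85 m/s


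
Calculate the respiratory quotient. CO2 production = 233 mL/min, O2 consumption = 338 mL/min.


RQ = VCO2 / VO2
RQ = 233 / 338
RQ = 0.6893


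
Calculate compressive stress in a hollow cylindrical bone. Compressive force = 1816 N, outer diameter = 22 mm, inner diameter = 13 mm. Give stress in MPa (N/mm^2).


A = pi*(r_o^2 - r_i^2)
r_o = 11 mm, r_i = 6.5 mm
A = 247.4 mm^2
sigma = F/A = 1816 / 247.4
sigma = 7.34 MPa


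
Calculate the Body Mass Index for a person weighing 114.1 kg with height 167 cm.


BMI = weight / height^2
height = 167 cm = 1.67 m
BMI = 114.1 / 1.67^2
BMI = 40.91 kg/m^2


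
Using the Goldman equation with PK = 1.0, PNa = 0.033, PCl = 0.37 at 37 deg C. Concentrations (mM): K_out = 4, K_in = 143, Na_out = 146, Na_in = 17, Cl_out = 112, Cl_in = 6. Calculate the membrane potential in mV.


Vm = (RT/F)*ln((PK*Ko + PNa*Nao + PCl*Cli)/(PK*Ki + PNa*Nai + PCl*Clo))
Numer = 11.038, Denom = 185.001
Vm = -75.34 mV


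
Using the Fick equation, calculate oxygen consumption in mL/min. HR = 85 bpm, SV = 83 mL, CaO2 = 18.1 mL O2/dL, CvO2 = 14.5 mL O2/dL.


CO = HR*SV = 85*83/1000 = 7.055 L/min
a-v O2 diff = 18.1 - 14.5 = 3.6 mL/dL
VO2 = CO * (CaO2-CvO2) * 10 dL/L
VO2 = 7.055 * 3.6 * 10
VO2 = 254 mL/min


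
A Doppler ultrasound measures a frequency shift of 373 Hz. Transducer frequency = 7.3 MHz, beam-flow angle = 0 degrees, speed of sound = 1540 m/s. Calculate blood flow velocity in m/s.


v = fd * c / (2 * f0 * cos(theta))
v = 373 * 1540 / (2 * 7.3000e+06 * cos(0))
v = 0.03934 m/s


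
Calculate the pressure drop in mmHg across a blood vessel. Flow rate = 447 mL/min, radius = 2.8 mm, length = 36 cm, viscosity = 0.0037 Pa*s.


dP = 8*mu*L*Q / (pi*r^4)
Q = 447 mL/min = 7.45e-06 m^3/s
dP = 411.12 Pa = 411.12 / 133.322 mmHg = 3.084 mmHg


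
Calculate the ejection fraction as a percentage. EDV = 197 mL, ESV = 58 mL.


SV = EDV - ESV = 197 - 58 = 139 mL
EF = SV/EDV * 100 = 139/197 * 100
EF = 70.56%


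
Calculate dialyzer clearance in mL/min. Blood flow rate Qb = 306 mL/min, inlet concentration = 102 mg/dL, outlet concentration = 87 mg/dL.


K = Qb * (Cb_in - Cb_out) / Cb_in
K = 306 * (102 - 87) / 102
K = 45 mL/min


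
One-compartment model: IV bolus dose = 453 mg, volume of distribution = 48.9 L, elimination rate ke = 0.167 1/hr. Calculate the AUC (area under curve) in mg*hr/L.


C0 = Dose/Vd = 453/48.9 = 9.2638 mg/L
AUC = C0/ke = 9.2638/0.167
AUC = 55.47 mg*hr/L


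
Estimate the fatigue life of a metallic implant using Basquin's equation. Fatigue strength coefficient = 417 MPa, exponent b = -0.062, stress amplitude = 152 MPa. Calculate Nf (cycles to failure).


sigma_a = sigma_f' * (2Nf)^b
2Nf = (sigma_a/sigma_f')^(1/b)
2Nf = (152/417)^(1/-0.062)
2Nf = 11728253
Nf = 5.8641e+06


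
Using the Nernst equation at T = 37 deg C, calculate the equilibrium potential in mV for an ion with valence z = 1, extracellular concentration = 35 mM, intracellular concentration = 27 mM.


E = (RT/(zF)) * ln(C_out/C_in)
T = 37 + 273.15 = 310.15 K
E = (8.314 * 310.15 / (1 * 96485)) * ln(35/27)
E = 6.936 mV


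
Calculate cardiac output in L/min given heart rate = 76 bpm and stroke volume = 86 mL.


CO = HR * SV
CO = 76 * 86 / 1000
CO = 6.536 L/min


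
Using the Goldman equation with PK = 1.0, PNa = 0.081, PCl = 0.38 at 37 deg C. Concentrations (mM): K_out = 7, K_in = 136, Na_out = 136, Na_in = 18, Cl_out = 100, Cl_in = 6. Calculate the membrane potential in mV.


Vm = (RT/F)*ln((PK*Ko + PNa*Nao + PCl*Cli)/(PK*Ki + PNa*Nai + PCl*Clo))
Numer = 20.296, Denom = 175.458
Vm = -57.65 mV


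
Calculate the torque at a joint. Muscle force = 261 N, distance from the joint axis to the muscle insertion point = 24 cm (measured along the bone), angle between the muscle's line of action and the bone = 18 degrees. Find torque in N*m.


Torque = F * d * sin(theta)   (moment arm = d*sin(theta))
d = 24 cm = 0.24 m
Torque = 261 * 0.24 * sin(18)
Torque = 19.36 N*m


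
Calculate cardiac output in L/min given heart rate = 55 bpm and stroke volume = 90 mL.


CO = HR * SV
CO = 55 * 90 / 1000
CO = 4.95 L/min


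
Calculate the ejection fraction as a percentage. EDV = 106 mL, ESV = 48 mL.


SV = EDV - ESV = 106 - 48 = 58 mL
EF = SV/EDV * 100 = 58/106 * 100
EF = 54.72%


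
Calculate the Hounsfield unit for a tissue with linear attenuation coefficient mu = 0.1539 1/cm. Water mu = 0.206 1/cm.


HU = ((mu_tissue - mu_water) / mu_water) * 1000
HU = ((0.1539 - 0.206) / 0.206) * 1000
HU = -252.9


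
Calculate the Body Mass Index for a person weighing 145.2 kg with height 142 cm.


BMI = weight / height^2
height = 142 cm = 1.42 m
BMI = 145.2 / 1.42^2
BMI = 72.01 kg/m^2


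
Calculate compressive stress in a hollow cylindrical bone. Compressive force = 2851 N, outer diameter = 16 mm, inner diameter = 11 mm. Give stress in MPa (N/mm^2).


A = pi*(r_o^2 - r_i^2)
r_o = 8 mm, r_i = 5.5 mm
A = 106.029 mm^2
sigma = F/A = 2851 / 106.029
sigma = 26.89 MPa


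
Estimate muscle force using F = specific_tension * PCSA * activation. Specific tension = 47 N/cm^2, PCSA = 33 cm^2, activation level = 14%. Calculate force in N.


F = sigma * PCSA * activation
F = 47 * 33 * 0.14
F = 217.1 N


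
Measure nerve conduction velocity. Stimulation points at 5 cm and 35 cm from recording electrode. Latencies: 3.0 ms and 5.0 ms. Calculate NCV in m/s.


Distance = (35 - 5) / 100 = 0.3 m
dt = (5.0 - 3.0) / 1000 = 0.002 s
NCV = dist / dt = 150 m/s


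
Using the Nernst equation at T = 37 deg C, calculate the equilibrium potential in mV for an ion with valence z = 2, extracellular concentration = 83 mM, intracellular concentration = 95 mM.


E = (RT/(zF)) * ln(C_out/C_in)
T = 37 + 273.15 = 310.15 K
E = (8.314 * 310.15 / (2 * 96485)) * ln(83/95)
E = -1.804 mV


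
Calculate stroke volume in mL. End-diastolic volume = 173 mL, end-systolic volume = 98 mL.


SV = EDV - ESV
SV = 173 - 98
SV = 75 mL


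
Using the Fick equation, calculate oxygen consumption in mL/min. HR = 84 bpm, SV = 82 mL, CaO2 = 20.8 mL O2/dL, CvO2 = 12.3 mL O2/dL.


CO = HR*SV = 84*82/1000 = 6.888 L/min
a-v O2 diff = 20.8 - 12.3 = 8.5 mL/dL
VO2 = CO * (CaO2-CvO2) * 10 dL/L
VO2 = 6.888 * 8.5 * 10
VO2 = 585.5 mL/min


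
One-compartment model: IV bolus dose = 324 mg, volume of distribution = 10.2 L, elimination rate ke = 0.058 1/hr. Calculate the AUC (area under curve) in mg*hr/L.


C0 = Dose/Vd = 324/10.2 = 31.7647 mg/L
AUC = C0/ke = 31.7647/0.058
AUC = 547.7 mg*hr/L


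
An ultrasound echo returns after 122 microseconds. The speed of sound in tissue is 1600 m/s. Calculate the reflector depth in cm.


depth = c * t / 2
t = 122 us = 1.2200e-04 s
depth = 1600 * 1.2200e-04 / 2
depth = 0.0976 m = 9.76 cm


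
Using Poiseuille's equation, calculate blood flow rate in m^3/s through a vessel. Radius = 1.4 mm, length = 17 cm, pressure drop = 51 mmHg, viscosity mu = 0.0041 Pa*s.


Q = pi*r^4*dP / (8*mu*L)
r = 0.0014 m, L = 0.17 m
dP = 51 mmHg = 6799.422 Pa
Q = 1.4717e-05 m^3/s


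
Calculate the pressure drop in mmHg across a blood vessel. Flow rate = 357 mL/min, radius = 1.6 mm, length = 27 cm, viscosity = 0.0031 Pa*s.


dP = 8*mu*L*Q / (pi*r^4)
Q = 357 mL/min = 5.95e-06 m^3/s
dP = 1935.1 Pa = 1935.1 / 133.322 mmHg = 14.51 mmHg


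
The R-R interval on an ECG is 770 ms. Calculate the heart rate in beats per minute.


HR = 60 / RR_interval(s)
RR = 770 ms = 0.77 s
HR = 60 / 0.77 = 77.92 bpm


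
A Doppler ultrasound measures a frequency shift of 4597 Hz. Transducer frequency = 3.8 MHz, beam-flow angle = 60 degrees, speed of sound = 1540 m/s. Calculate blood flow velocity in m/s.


v = fd * c / (2 * f0 * cos(theta))
v = 4597 * 1540 / (2 * 3.8000e+06 * cos(60))
v = 1.863 m/s


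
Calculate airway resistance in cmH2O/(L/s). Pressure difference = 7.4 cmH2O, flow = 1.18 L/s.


R = dP / flow
R = 7.4 / 1.18
R = 6.271 cmH2O/(L/s)


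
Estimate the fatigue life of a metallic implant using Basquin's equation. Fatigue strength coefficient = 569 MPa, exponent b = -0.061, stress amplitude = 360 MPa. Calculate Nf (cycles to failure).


sigma_a = sigma_f' * (2Nf)^b
2Nf = (sigma_a/sigma_f')^(1/b)
2Nf = (360/569)^(1/-0.061)
2Nf = 1816.2536
Nf = 908.1


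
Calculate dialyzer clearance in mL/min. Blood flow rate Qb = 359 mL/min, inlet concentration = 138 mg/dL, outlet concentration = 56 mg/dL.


K = Qb * (Cb_in - Cb_out) / Cb_in
K = 359 * (138 - 56) / 138
K = 213.3 mL/min


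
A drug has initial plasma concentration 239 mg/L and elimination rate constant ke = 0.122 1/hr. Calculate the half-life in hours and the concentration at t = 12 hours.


t_half = ln(2) / ke = 0.693147 / 0.122 = 5.682 hr
C(t) = C0 * exp(-ke*t) = 239 * exp(-0.122*12)
C(12) = 55.28 mg/L


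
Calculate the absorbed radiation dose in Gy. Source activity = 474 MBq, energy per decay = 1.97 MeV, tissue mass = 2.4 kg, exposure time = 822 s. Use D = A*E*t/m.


A = 474 MBq = 4.7400e+08 Bq
E = 1.97 MeV = 3.15594e-13 J
D = A*E*t/m = 4.7400e+08*3.15594e-13*822/2.4
D = 0.05124 Gy


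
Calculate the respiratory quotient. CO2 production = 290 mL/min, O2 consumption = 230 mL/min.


RQ = VCO2 / VO2
RQ = 290 / 230
RQ = 1.261


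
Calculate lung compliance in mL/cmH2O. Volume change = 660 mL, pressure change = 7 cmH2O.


C = dV / dP
C = 660 / 7
C = 94.29 mL/cmH2O


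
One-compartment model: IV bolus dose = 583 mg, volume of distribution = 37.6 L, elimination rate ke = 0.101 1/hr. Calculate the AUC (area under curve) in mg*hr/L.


C0 = Dose/Vd = 583/37.6 = 15.5053 mg/L
AUC = C0/ke = 15.5053/0.101
AUC = 153.5 mg*hr/L


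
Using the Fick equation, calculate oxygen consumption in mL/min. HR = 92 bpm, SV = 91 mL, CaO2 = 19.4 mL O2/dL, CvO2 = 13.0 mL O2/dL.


CO = HR*SV = 92*91/1000 = 8.372 L/min
a-v O2 diff = 19.4 - 13.0 = 6.4 mL/dL
VO2 = CO * (CaO2-CvO2) * 10 dL/L
VO2 = 8.372 * 6.4 * 10
VO2 = 535.8 mL/min


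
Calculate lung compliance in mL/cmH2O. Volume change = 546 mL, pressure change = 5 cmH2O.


C = dV / dP
C = 546 / 5
C = 109.2 mL/cmH2O


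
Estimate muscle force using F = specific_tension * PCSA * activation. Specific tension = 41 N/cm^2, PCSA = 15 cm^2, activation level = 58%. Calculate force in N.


F = sigma * PCSA * activation
F = 41 * 15 * 0.58
F = 356.7 N


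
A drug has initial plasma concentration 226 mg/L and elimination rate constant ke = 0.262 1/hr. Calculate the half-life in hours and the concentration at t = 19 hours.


t_half = ln(2) / ke = 0.693147 / 0.262 = 2.646 hr
C(t) = C0 * exp(-ke*t) = 226 * exp(-0.262*19)
C(19) = 1.557 mg/L


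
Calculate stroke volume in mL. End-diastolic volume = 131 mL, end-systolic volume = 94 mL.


SV = EDV - ESV
SV = 131 - 94
SV = 37 mL


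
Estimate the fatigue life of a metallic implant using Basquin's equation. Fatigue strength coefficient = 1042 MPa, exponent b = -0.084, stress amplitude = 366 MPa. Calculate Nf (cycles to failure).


sigma_a = sigma_f' * (2Nf)^b
2Nf = (sigma_a/sigma_f')^(1/b)
2Nf = (366/1042)^(1/-0.084)
2Nf = 256663.84
Nf = 1.283e+05


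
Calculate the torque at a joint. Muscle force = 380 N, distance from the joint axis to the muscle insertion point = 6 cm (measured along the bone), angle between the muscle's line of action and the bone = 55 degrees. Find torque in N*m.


Torque = F * d * sin(theta)   (moment arm = d*sin(theta))
d = 6 cm = 0.06 m
Torque = 380 * 0.06 * sin(55)
Torque = 18.68 N*m


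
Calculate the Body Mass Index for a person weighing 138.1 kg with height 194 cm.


BMI = weight / height^2
height = 194 cm = 1.94 m
BMI = 138.1 / 1.94^2
BMI = 36.69 kg/m^2


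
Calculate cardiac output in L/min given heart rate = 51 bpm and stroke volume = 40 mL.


CO = HR * SV
CO = 51 * 40 / 1000
CO = 2.04 L/min


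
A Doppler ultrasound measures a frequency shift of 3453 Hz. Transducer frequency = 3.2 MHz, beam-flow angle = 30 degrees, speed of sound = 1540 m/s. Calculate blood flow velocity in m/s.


v = fd * c / (2 * f0 * cos(theta))
v = 3453 * 1540 / (2 * 3.2000e+06 * cos(30))
v = 0.9594 m/s


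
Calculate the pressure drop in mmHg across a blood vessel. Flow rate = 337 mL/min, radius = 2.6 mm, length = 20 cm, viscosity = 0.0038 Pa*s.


dP = 8*mu*L*Q / (pi*r^4)
Q = 337 mL/min = 5.61667e-06 m^3/s
dP = 237.87 Pa = 237.87 / 133.322 mmHg = 1.784 mmHg


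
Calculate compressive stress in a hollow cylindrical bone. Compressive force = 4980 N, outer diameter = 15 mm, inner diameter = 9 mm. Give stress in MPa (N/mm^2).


A = pi*(r_o^2 - r_i^2)
r_o = 7.5 mm, r_i = 4.5 mm
A = 113.097 mm^2
sigma = F/A = 4980 / 113.097
sigma = 44.03 MPa


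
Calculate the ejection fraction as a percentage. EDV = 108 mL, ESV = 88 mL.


SV = EDV - ESV = 108 - 88 = 20 mL
EF = SV/EDV * 100 = 20/108 * 100
EF = 18.52%


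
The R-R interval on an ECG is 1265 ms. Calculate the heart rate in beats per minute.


HR = 60 / RR_interval(s)
RR = 1265 ms = 1.265 s
HR = 60 / 1.265 = 47.43 bpm


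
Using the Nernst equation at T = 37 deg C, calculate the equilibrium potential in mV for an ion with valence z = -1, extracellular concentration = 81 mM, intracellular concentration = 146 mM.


E = (RT/(zF)) * ln(C_out/C_in)
T = 37 + 273.15 = 310.15 K
E = (8.314 * 310.15 / (-1 * 96485)) * ln(81/146)
E = 15.75 mV


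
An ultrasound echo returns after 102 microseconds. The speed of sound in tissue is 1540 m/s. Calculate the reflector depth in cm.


depth = c * t / 2
t = 102 us = 1.0200e-04 s
depth = 1540 * 1.0200e-04 / 2
depth = 0.07854 m = 7.854 cm


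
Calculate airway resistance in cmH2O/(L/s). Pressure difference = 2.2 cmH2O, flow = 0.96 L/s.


R = dP / flow
R = 2.2 / 0.96
R = 2.292 cmH2O/(L/s)


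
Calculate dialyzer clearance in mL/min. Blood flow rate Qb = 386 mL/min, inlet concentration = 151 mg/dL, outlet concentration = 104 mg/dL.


K = Qb * (Cb_in - Cb_out) / Cb_in
K = 386 * (151 - 104) / 151
K = 120.1 mL/min


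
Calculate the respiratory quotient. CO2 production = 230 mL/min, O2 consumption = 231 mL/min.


RQ = VCO2 / VO2
RQ = 230 / 231
RQ = 0.9957


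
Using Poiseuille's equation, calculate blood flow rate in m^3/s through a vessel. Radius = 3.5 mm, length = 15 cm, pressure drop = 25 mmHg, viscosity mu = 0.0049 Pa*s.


Q = pi*r^4*dP / (8*mu*L)
r = 0.0035 m, L = 0.15 m
dP = 25 mmHg = 3333.05 Pa
Q = 2.6723e-04 m^3/s


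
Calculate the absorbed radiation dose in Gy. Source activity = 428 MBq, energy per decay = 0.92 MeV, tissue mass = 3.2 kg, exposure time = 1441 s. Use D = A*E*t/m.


A = 428 MBq = 4.2800e+08 Bq
E = 0.92 MeV = 1.47384e-13 J
D = A*E*t/m = 4.2800e+08*1.47384e-13*1441/3.2
D = 0.02841 Gy


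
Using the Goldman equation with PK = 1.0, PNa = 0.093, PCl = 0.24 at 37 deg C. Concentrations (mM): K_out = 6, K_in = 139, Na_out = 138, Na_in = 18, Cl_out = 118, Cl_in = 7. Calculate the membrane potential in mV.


Vm = (RT/F)*ln((PK*Ko + PNa*Nao + PCl*Cli)/(PK*Ki + PNa*Nai + PCl*Clo))
Numer = 20.514, Denom = 168.994
Vm = -56.36 mV


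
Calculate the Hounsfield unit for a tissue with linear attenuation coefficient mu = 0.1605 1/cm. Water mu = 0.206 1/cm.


HU = ((mu_tissue - mu_water) / mu_water) * 1000
HU = ((0.1605 - 0.206) / 0.206) * 1000
HU = -220.9


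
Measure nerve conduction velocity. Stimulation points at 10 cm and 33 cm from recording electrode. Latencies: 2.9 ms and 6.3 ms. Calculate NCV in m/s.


Distance = (33 - 10) / 100 = 0.23 m
dt = (6.3 - 2.9) / 1000 = 0.0034 s
NCV = dist / dt = 67.65 m/s


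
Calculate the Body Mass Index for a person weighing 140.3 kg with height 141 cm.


BMI = weight / height^2
height = 141 cm = 1.41 m
BMI = 140.3 / 1.41^2
BMI = 70.57 kg/m^2


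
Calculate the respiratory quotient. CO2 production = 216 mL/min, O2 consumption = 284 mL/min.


RQ = VCO2 / VO2
RQ = 216 / 284
RQ = 0.7606


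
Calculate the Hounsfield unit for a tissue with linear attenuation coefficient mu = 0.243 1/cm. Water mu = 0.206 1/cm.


HU = ((mu_tissue - mu_water) / mu_water) * 1000
HU = ((0.243 - 0.206) / 0.206) * 1000
HU = 179.6


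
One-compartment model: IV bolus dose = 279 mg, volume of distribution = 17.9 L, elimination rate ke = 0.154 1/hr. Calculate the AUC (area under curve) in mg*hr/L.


C0 = Dose/Vd = 279/17.9 = 15.5866 mg/L
AUC = C0/ke = 15.5866/0.154
AUC = 101.2 mg*hr/L


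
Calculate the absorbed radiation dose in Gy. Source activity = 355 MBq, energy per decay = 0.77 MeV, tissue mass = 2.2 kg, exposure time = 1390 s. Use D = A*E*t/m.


A = 355 MBq = 3.5500e+08 Bq
E = 0.77 MeV = 1.23354e-13 J
D = A*E*t/m = 3.5500e+08*1.23354e-13*1390/2.2
D = 0.02767 Gy


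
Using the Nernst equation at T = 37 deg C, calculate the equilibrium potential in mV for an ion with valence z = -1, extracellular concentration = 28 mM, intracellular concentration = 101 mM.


E = (RT/(zF)) * ln(C_out/C_in)
T = 37 + 273.15 = 310.15 K
E = (8.314 * 310.15 / (-1 * 96485)) * ln(28/101)
E = 34.29 mV


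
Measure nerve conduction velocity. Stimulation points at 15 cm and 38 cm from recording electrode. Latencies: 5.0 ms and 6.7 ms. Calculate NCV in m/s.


Distance = (38 - 15) / 100 = 0.23 m
dt = (6.7 - 5.0) / 1000 = 0.0017 s
NCV = dist / dt = 135.3 m/s


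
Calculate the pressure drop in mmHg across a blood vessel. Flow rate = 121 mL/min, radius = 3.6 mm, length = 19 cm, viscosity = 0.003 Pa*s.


dP = 8*mu*L*Q / (pi*r^4)
Q = 121 mL/min = 2.01667e-06 m^3/s
dP = 17.4277 Pa = 17.4277 / 133.322 mmHg = 0.1307 mmHg


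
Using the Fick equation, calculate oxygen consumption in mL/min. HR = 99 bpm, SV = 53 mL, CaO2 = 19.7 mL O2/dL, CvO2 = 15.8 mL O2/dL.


CO = HR*SV = 99*53/1000 = 5.247 L/min
a-v O2 diff = 19.7 - 15.8 = 3.9 mL/dL
VO2 = CO * (CaO2-CvO2) * 10 dL/L
VO2 = 5.247 * 3.9 * 10
VO2 = 204.6 mL/min


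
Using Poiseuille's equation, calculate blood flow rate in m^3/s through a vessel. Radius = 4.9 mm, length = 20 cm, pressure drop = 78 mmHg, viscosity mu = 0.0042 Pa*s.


Q = pi*r^4*dP / (8*mu*L)
r = 0.0049 m, L = 0.2 m
dP = 78 mmHg = 10399.116 Pa
Q = 0.002803 m^3/s


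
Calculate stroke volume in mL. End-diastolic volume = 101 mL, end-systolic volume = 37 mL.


SV = EDV - ESV
SV = 101 - 37
SV = 64 mL


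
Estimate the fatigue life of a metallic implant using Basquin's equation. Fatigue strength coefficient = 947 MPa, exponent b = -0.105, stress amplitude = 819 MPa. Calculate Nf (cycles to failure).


sigma_a = sigma_f' * (2Nf)^b
2Nf = (sigma_a/sigma_f')^(1/b)
2Nf = (819/947)^(1/-0.105)
2Nf = 3.9868446
Nf = 1.993


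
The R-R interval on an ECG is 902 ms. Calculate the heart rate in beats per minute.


HR = 60 / RR_interval(s)
RR = 902 ms = 0.902 s
HR = 60 / 0.902 = 66.52 bpm


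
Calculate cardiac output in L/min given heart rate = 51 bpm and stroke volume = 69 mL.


CO = HR * SV
CO = 51 * 69 / 1000
CO = 3.519 L/min


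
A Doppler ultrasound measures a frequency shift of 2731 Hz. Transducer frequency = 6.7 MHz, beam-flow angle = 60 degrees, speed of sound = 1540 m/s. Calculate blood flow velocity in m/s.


v = fd * c / (2 * f0 * cos(theta))
v = 2731 * 1540 / (2 * 6.7000e+06 * cos(60))
v = 0.6277 m/s


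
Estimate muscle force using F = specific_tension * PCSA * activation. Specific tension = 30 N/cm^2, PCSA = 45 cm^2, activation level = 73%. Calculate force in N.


F = sigma * PCSA * activation
F = 30 * 45 * 0.73
F = 985.5 N


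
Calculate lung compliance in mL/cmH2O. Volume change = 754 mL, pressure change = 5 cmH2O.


C = dV / dP
C = 754 / 5
C = 150.8 mL/cmH2O


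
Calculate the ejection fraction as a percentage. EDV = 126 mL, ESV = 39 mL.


SV = EDV - ESV = 126 - 39 = 87 mL
EF = SV/EDV * 100 = 87/126 * 100
EF = 69.05%


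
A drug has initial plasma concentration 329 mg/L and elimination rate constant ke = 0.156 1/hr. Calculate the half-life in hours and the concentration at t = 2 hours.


t_half = ln(2) / ke = 0.693147 / 0.156 = 4.443 hr
C(t) = C0 * exp(-ke*t) = 329 * exp(-0.156*2)
C(2) = 240.8 mg/L


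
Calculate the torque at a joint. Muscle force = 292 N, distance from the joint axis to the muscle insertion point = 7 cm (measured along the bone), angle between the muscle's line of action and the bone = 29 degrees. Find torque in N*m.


Torque = F * d * sin(theta)   (moment arm = d*sin(theta))
d = 7 cm = 0.07 m
Torque = 292 * 0.07 * sin(29)
Torque = 9.91 N*m


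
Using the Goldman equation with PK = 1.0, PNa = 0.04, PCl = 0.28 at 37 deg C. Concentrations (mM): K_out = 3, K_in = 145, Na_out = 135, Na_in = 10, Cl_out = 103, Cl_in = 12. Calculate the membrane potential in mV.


Vm = (RT/F)*ln((PK*Ko + PNa*Nao + PCl*Cli)/(PK*Ki + PNa*Nai + PCl*Clo))
Numer = 11.76, Denom = 174.24
Vm = -72.04 mV


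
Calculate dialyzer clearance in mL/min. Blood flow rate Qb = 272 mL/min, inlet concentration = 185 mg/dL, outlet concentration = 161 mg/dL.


K = Qb * (Cb_in - Cb_out) / Cb_in
K = 272 * (185 - 161) / 185
K = 35.29 mL/min


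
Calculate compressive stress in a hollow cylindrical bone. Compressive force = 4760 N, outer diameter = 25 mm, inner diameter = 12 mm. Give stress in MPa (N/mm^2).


A = pi*(r_o^2 - r_i^2)
r_o = 12.5 mm, r_i = 6 mm
A = 377.777 mm^2
sigma = F/A = 4760 / 377.777
sigma = 12.6 MPa


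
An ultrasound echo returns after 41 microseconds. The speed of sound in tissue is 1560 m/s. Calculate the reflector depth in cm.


depth = c * t / 2
t = 41 us = 4.1000e-05 s
depth = 1560 * 4.1000e-05 / 2
depth = 0.03198 m = 3.198 cm


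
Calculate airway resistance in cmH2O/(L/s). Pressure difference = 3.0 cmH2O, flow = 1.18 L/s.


R = dP / flow
R = 3.0 / 1.18
R = 2.542 cmH2O/(L/s)


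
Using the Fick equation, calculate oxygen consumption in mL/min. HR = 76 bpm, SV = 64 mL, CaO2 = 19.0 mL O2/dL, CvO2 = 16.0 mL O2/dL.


CO = HR*SV = 76*64/1000 = 4.864 L/min
a-v O2 diff = 19.0 - 16.0 = 3 mL/dL
VO2 = CO * (CaO2-CvO2) * 10 dL/L
VO2 = 4.864 * 3 * 10
VO2 = 145.9 mL/min


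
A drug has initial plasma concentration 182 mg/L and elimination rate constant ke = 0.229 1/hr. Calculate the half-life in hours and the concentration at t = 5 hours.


t_half = ln(2) / ke = 0.693147 / 0.229 = 3.027 hr
C(t) = C0 * exp(-ke*t) = 182 * exp(-0.229*5)
C(5) = 57.92 mg/L


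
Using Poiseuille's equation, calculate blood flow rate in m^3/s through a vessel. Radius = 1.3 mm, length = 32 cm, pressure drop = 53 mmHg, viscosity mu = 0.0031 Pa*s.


Q = pi*r^4*dP / (8*mu*L)
r = 0.0013 m, L = 0.32 m
dP = 53 mmHg = 7066.066 Pa
Q = 7.9891e-06 m^3/s


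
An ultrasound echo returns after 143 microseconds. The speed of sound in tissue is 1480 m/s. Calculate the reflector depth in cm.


depth = c * t / 2
t = 143 us = 1.4300e-04 s
depth = 1480 * 1.4300e-04 / 2
depth = 0.10582 m = 10.582 cm
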